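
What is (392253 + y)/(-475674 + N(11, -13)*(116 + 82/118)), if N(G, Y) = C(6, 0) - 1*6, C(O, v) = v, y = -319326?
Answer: -1434231/9368692 ≈ -0.15309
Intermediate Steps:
N(G, Y) = -6 (N(G, Y) = 0 - 1*6 = 0 - 6 = -6)
(392253 + y)/(-475674 + N(11, -13)*(116 + 82/118)) = (392253 - 319326)/(-475674 - 6*(116 + 82/118)) = 72927/(-475674 - 6*(116 + 82*(1/118))) = 72927/(-475674 - 6*(116 + 41/59)) = 72927/(-475674 - 6*6885/59) = 72927/(-475674 - 41310/59) = 72927/(-28106076/59) = 72927*(-59/28106076) = -1434231/9368692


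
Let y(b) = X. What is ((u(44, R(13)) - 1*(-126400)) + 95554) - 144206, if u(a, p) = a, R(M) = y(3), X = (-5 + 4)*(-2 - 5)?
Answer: 77792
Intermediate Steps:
X = 7 (X = -1*(-7) = 7)
y(b) = 7
R(M) = 7
((u(44, R(13)) - 1*(-126400)) + 95554) - 144206 = ((44 - 1*(-126400)) + 95554) - 144206 = ((44 + 126400) + 95554) - 144206 = (126444 + 95554) - 144206 = 221998 - 144206 = 77792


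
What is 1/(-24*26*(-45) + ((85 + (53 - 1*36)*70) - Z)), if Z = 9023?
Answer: 1/20332 ≈ 4.9184e-5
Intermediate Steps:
1/(-24*26*(-45) + ((85 + (53 - 1*36)*70) - Z)) = 1/(-24*26*(-45) + ((85 + (53 - 1*36)*70) - 1*9023)) = 1/(-624*(-45) + ((85 + (53 - 36)*70) - 9023)) = 1/(28080 + ((85 + 17*70) - 9023)) = 1/(28080 + ((85 + 1190) - 9023)) = 1/(28080 + (1275 - 9023)) = 1/(28080 - 7748) = 1/20332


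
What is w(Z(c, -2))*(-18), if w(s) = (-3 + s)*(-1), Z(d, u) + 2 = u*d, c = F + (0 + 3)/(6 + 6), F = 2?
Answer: -171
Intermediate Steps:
c = 9/4 (c = 2 + (0 + 3)/(6 + 6) = 2 + 3/12 = 2 + 3*(1/12) = 2 + 1/4 = 9/4 ≈ 2.2500)
Z(d, u) = -2 + d*u (Z(d, u) = -2 + u*d = -2 + d*u)
w(s) = 3 - s
w(Z(c, -2))*(-18) = (3 - (-2 + (9/4)*(-2)))*(-18) = (3 - (-2 - 9/2))*(-18) = (3 - 1*(-13/2))*(-18) = (3 + 13/2)*(-18) = (19/2)*(-18) = -171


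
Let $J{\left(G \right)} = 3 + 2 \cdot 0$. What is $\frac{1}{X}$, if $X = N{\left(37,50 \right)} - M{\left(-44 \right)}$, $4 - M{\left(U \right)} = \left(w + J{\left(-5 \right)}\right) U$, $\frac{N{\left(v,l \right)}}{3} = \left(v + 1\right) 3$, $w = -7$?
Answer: $\frac{1}{514} \approx 0.0019455$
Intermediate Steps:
$J{\left(G \right)} = 3$ ($J{\left(G \right)} = 3 + 0 = 3$)
$N{\left(v,l \right)} = 9 + 9 v$ ($N{\left(v,l \right)} = 3 \left(v + 1\right) 3 = 3 \left(1 + v\right) 3 = 3 \left(3 + 3 v\right) = 9 + 9 v$)
$M{\left(U \right)} = 4 + 4 U$ ($M{\left(U \right)} = 4 - \left(-7 + 3\right) U = 4 - - 4 U = 4 + 4 U$)
$X = 514$ ($X = \left(9 + 9 \cdot 37\right) - \left(4 + 4 \left(-44\right)\right) = \left(9 + 333\right) - \left(4 - 176\right) = 342 - -172 = 342 + 172 = 514$)
$\frac{1}{X} = \frac{1}{514}$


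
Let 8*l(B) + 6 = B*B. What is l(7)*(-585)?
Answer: -25155/8 ≈ -3144.4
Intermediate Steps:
l(B) = -¾ + B²/8 (l(B) = -¾ + (B*B)/8 = -¾ + B²/8)
l(7)*(-585) = (-¾ + (⅛)*7²)*(-585) = (-¾ + (⅛)*49)*(-585) = (-¾ + 49/8)*(-585) = (43/8)*(-585) = -25155/8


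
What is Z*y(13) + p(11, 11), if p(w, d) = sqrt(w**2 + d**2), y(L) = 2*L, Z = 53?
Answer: 1378 + 11*sqrt(2) ≈ 1393.6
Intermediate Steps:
p(w, d) = sqrt(d**2 + w**2)
Z*y(13) + p(11, 11) = 53*(2*13) + sqrt(11**2 + 11**2) = 53*26 + sqrt(121 + 121) = 1378 + sqrt(242) = 1378 + 11*sqrt(2)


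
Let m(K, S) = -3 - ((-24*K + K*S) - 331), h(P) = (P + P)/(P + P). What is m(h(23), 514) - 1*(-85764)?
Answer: 85602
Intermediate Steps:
h(P) = 1 (h(P) = (2*P)/((2*P)) = (2*P)*(1/(2*P)) = 1)
m(K, S) = 328 + 24*K - K*S (m(K, S) = -3 - (-331 - 24*K + K*S) = -3 + (331 + 24*K - K*S) = 328 + 24*K - K*S)
m(h(23), 514) - 1*(-85764) = (328 + 24*1 - 1*1*514) - 1*(-85764) = (328 + 24 - 514) + 85764 = -162 + 85764 = 85602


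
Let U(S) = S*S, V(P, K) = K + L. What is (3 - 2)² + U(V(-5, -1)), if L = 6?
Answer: 26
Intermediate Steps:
V(P, K) = 6 + K (V(P, K) = K + 6 = 6 + K)
U(S) = S²
(3 - 2)² + U(V(-5, -1)) = (3 - 2)² + (6 - 1)² = 1² + 5² = 1 + 25 = 26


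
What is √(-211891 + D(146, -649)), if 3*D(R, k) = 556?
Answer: I*√1905351/3 ≈ 460.11*I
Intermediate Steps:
D(R, k) = 556/3 (D(R, k) = (⅓)*556 = 556/3)
√(-211891 + D(146, -649)) = √(-211891 + 556/3) = √(-635117/3) = I*√1905351/3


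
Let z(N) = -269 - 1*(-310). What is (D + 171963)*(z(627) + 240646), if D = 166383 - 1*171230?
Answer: 40222648692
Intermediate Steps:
D = -4847 (D = 166383 - 171230 = -4847)
z(N) = 41 (z(N) = -269 + 310 = 41)
(D + 171963)*(z(627) + 240646) = (-4847 + 171963)*(41 + 240646) = 167116*240687 = 40222648692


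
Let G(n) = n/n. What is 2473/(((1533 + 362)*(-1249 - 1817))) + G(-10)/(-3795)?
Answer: -337669/489982570 ≈ -0.00068915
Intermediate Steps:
G(n) = 1
2473/(((1533 + 362)*(-1249 - 1817))) + G(-10)/(-3795) = 2473/(((1533 + 362)*(-1249 - 1817))) + 1/(-3795) = 2473/((1895*(-3066))) + 1*(-1/3795) = 2473/(-5810070) - 1/3795 = 2473*(-1/5810070) - 1/3795 = -2473/5810070 - 1/3795 = -337669/489982570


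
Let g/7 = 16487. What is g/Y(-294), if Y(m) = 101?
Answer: 115409/101 ≈ 1142.7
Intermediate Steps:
g = 115409 (g = 7*16487 = 115409)
g/Y(-294) = 115409/101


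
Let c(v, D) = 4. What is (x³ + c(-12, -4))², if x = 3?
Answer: 961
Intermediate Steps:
(x³ + c(-12, -4))² = (3³ + 4)² = (27 + 4)² = 31² = 961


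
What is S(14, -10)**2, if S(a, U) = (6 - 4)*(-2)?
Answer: 16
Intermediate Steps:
S(a, U) = -4 (S(a, U) = 2*(-2) = -4)
S(14, -10)**2 = (-4)**2 = 16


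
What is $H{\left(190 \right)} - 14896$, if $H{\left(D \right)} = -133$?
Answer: $-15029$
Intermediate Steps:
$H{\left(190 \right)} - 14896 = -133 - 14896 = -15029$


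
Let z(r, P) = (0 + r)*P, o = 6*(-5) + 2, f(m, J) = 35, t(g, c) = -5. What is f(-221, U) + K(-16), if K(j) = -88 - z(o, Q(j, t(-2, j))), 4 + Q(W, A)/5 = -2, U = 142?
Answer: -893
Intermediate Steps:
Q(W, A) = -30 (Q(W, A) = -20 + 5*(-2) = -20 - 10 = -30)
o = -28 (o = -30 + 2 = -28)
z(r, P) = P*r (z(r, P) = r*P = P*r)
K(j) = -928 (K(j) = -88 - (-30)*(-28) = -88 - 1*840 = -88 - 840 = -928)
f(-221, U) + K(-16) = 35 - 928 = -893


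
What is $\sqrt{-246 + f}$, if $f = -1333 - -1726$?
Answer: $7 \sqrt{3} \approx 12.124$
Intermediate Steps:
$f = 393$ ($f = -1333 + 1726 = 393$)
$\sqrt{-246 + f} = \sqrt{-246 + 393} = \sqrt{147} = 7 \sqrt{3}$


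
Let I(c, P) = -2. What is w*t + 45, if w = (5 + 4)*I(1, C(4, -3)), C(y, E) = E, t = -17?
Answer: 351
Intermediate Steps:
w = -18 (w = (5 + 4)*(-2) = 9*(-2) = -18)
w*t + 45 = -18*(-17) + 45 = 306 + 45 = 351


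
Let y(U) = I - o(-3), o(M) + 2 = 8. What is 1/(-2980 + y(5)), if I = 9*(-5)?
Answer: -1/3031 ≈ -0.00032992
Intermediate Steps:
o(M) = 6 (o(M) = -2 + 8 = 6)
I = -45
y(U) = -51 (y(U) = -45 - 1*6 = -45 - 6 = -51)
1/(-2980 + y(5)) = 1/(-2980 - 51) = 1/(-3031) = -1/3031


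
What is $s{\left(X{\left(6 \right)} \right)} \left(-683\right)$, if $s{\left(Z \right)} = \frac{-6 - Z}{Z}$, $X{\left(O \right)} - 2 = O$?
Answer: $\frac{4781}{4} \approx 1195.3$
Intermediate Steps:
$X{\left(O \right)} = 2 + O$
$s{\left(Z \right)} = \frac{-6 - Z}{Z}$
$s{\left(X{\left(6 \right)} \right)} \left(-683\right) = \frac{-6 - \left(2 + 6\right)}{2 + 6} \left(-683\right) = \frac{-6 - 8}{8} \left(-683\right) = \frac{1}{8} \left(-14\right) \left(-683\right) = \left(- \frac{7}{4}\right) \left(-683\right) = \frac{4781}{4}$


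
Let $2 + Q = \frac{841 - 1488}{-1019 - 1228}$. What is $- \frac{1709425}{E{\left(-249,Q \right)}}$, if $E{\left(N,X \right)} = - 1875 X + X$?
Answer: $- \frac{3841077975}{7209278} \approx -532.8$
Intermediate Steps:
$Q = - \frac{3847}{2247}$ ($Q = -2 + \frac{841 - 1488}{-1019 - 1228} = -2 - \frac{647}{-2247} = -2 - - \frac{647}{2247} = -2 + \frac{647}{2247} = - \frac{3847}{2247} \approx -1.7121$)
$E{\left(N,X \right)} = - 1874 X$
$- \frac{1709425}{E{\left(-249,Q \right)}} = - \frac{1709425}{\left(-1874\right) \left(- \frac{3847}{2247}\right)} = - \frac{1709425}{\frac{7209278}{2247}} = \left(-1709425\right) \frac{2247}{7209278} = - \frac{3841077975}{7209278}$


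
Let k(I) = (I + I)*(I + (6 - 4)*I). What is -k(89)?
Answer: -47526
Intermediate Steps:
k(I) = 6*I**2 (k(I) = (2*I)*(I + 2*I) = (2*I)*(3*I) = 6*I**2)
-k(89) = -6*89**2 = -6*7921 = -1*47526 = -47526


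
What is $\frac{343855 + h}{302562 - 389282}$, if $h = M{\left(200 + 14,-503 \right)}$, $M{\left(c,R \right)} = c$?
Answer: $- \frac{344069}{86720} \approx -3.9676$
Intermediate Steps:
$h = 214$ ($h = 200 + 14 = 214$)
$\frac{343855 + h}{302562 - 389282} = \frac{343855 + 214}{302562 - 389282} = \frac{344069}{-86720} = 344069 \left(- \frac{1}{86720}\right) = - \frac{344069}{86720}$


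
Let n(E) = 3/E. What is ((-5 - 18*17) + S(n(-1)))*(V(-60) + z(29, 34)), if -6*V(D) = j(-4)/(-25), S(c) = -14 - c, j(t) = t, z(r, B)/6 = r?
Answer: -4201456/75 ≈ -56019.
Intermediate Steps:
z(r, B) = 6*r
V(D) = -2/75 (V(D) = -(-2)/(3*(-25)) = -(-2)*(-1)/(3*25) = -⅙*4/25 = -2/75)
((-5 - 18*17) + S(n(-1)))*(V(-60) + z(29, 34)) = ((-5 - 18*17) + (-14 - 3/(-1)))*(-2/75 + 6*29) = ((-5 - 306) + (-14 - 3*(-1)))*(-2/75 + 174) = (-311 + (-14 - 1*(-3)))*(13048/75) = (-311 + (-14 + 3))*(13048/75) = (-311 - 11)*(13048/75) = -322*13048/75 = -4201456/75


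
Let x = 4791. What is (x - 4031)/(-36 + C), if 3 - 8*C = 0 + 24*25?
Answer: -1216/177 ≈ -6.8701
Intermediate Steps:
C = -597/8 (C = 3/8 - (0 + 24*25)/8 = 3/8 - (0 + 600)/8 = 3/8 - ⅛*600 = 3/8 - 75 = -597/8 ≈ -74.625)
(x - 4031)/(-36 + C) = (4791 - 4031)/(-36 - 597/8) = 760/(-885/8) = 760*(-8/885) = -1216/177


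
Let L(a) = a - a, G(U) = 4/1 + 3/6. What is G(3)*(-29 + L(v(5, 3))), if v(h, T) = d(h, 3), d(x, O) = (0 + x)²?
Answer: -261/2 ≈ -130.50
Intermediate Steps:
d(x, O) = x²
G(U) = 9/2 (G(U) = 4*1 + 3*(⅙) = 4 + ½ = 9/2)
v(h, T) = h²
L(a) = 0
G(3)*(-29 + L(v(5, 3))) = 9*(-29 + 0)/2 = (9/2)*(-29) = -261/2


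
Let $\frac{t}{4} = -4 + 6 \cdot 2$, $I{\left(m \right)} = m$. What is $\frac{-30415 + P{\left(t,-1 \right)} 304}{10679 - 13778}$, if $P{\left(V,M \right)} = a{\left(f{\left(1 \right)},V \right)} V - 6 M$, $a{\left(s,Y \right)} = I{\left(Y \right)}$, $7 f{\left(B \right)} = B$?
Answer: $- \frac{94235}{1033} \approx -91.225$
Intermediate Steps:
$f{\left(B \right)} = \frac{B}{7}$
$t = 32$ ($t = 4 \left(-4 + 6 \cdot 2\right) = 4 \left(-4 + 12\right) = 4 \cdot 8 = 32$)
$a{\left(s,Y \right)} = Y$
$P{\left(V,M \right)} = V^{2} - 6 M$ ($P{\left(V,M \right)} = V V - 6 M = V^{2} - 6 M$)
$\frac{-30415 + P{\left(t,-1 \right)} 304}{10679 - 13778} = \frac{-30415 + \left(32^{2} - -6\right) 304}{10679 - 13778} = \frac{-30415 + \left(1024 + 6\right) 304}{-3099} = \left(-30415 + 1030 \cdot 304\right) \left(- \frac{1}{3099}\right) = \left(-30415 + 313120\right) \left(- \frac{1}{3099}\right) = 282705 \left(- \frac{1}{3099}\right) = - \frac{94235}{1033}$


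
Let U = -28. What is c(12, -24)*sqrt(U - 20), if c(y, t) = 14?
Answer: 56*I*sqrt(3) ≈ 96.995*I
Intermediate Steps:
c(12, -24)*sqrt(U - 20) = 14*sqrt(-28 - 20) = 14*sqrt(-48) = 14*(4*I*sqrt(3)) = 56*I*sqrt(3)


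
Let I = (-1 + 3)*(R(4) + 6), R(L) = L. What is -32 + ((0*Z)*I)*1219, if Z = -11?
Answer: -32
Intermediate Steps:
I = 20 (I = (-1 + 3)*(4 + 6) = 2*10 = 20)
-32 + ((0*Z)*I)*1219 = -32 + ((0*(-11))*20)*1219 = -32 + (0*20)*1219 = -32 + 0*1219 = -32 + 0 = -32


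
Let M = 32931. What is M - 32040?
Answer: 891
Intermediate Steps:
M - 32040 = 32931 - 32040 = 891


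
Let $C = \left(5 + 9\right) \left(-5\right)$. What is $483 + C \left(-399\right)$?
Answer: $28413$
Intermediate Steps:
$C = -70$ ($C = 14 \left(-5\right) = -70$)
$483 + C \left(-399\right) = 483 - -27930 = 483 + 27930 = 28413$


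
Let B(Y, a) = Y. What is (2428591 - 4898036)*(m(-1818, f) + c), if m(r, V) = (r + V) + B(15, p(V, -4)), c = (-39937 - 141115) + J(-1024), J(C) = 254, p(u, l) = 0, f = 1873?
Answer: 446297855960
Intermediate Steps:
c = -180798 (c = (-39937 - 141115) + 254 = -181052 + 254 = -180798)
m(r, V) = 15 + V + r (m(r, V) = (r + V) + 15 = (V + r) + 15 = 15 + V + r)
(2428591 - 4898036)*(m(-1818, f) + c) = (2428591 - 4898036)*((15 + 1873 - 1818) - 180798) = -2469445*(70 - 180798) = -2469445*(-180728) = 446297855960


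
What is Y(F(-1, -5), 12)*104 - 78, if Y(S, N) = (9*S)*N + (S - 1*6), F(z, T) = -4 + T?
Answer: -102726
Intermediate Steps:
Y(S, N) = -6 + S + 9*N*S (Y(S, N) = 9*N*S + (S - 6) = 9*N*S + (-6 + S) = -6 + S + 9*N*S)
Y(F(-1, -5), 12)*104 - 78 = (-6 + (-4 - 5) + 9*12*(-4 - 5))*104 - 78 = (-6 - 9 + 9*12*(-9))*104 - 78 = (-6 - 9 - 972)*104 - 78 = -987*104 - 78 = -102648 - 78 = -102726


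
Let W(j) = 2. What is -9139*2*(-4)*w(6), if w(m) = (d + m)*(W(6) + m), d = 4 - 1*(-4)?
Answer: 8188544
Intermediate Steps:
d = 8 (d = 4 + 4 = 8)
w(m) = (2 + m)*(8 + m) (w(m) = (8 + m)*(2 + m) = (2 + m)*(8 + m))
-9139*2*(-4)*w(6) = -9139*2*(-4)*(16 + 6**2 + 10*6) = -(-73112)*(16 + 36 + 60) = -(-73112)*112 = -9139*(-896) = 8188544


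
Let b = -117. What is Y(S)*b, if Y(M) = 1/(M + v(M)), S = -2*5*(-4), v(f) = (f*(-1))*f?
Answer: 3/40 ≈ 0.075000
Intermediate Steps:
v(f) = -f² (v(f) = (-f)*f = -f²)
S = 40 (S = -10*(-4) = 40)
Y(M) = 1/(M - M²)
Y(S)*b = -1/(40*(-1 + 40))*(-117) = -1*1/40/39*(-117) = -1*1/40*1/39*(-117) = -1/1560*(-117) = 3/40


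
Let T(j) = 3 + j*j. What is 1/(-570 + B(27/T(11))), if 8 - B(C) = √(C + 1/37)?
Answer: -2578456/1449091149 + 2*√1288081/1449091149 ≈ -0.0017778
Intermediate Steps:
T(j) = 3 + j²
B(C) = 8 - √(1/37 + C) (B(C) = 8 - √(C + 1/37) = 8 - √(1/37 + C))
1/(-570 + B(27/T(11))) = 1/(-570 + (8 - √(37 + 1369*(27/(3 + 11²)))/37)) = 1/(-570 + (8 - √(37 + 1369*(27/(3 + 121)))/37)) = 1/(-570 + (8 - √(37 + 1369*(27/124))/37)) = 1/(-570 + (8 - √(37 + 36963/124)/37)) = 1/(-570 + (8 - √1288081/2294)) = 1/(-562 - √1288081/2294)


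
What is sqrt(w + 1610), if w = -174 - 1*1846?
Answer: I*sqrt(410) ≈ 20.248*I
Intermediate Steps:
w = -2020 (w = -174 - 1846 = -2020)
sqrt(w + 1610) = sqrt(-2020 + 1610) = sqrt(-410) = I*sqrt(410)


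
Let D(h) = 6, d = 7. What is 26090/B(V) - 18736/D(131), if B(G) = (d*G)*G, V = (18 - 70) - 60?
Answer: -411253537/131712 ≈ -3122.4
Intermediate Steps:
V = -112 (V = -52 - 60 = -112)
B(G) = 7*G² (B(G) = (7*G)*G = 7*G²)
26090/B(V) - 18736/D(131) = 26090/((7*(-112)²)) - 18736/6 = 26090/((7*12544)) - 18736*⅙ = 26090/87808 - 9368/3 = 26090*(1/87808) - 9368/3 = 13045/43904 - 9368/3 = -411253537/131712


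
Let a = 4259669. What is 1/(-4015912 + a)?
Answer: 1/243757 ≈ 4.1024e-6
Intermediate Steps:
1/(-4015912 + a) = 1/(-4015912 + 4259669) = 1/243757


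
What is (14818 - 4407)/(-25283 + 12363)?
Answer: -10411/12920 ≈ -0.80581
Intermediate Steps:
(14818 - 4407)/(-25283 + 12363) = 10411/(-12920) = 10411*(-1/12920) = -10411/12920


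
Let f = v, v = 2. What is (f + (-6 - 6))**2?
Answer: 100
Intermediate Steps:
f = 2
(f + (-6 - 6))**2 = (2 + (-6 - 6))**2 = (2 - 12)**2 = (-10)**2 = 100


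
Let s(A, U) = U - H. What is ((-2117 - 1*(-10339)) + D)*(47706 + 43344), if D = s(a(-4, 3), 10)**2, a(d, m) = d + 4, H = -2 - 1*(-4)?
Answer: 754440300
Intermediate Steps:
H = 2 (H = -2 + 4 = 2)
a(d, m) = 4 + d
s(A, U) = -2 + U (s(A, U) = U - 1*2 = U - 2 = -2 + U)
D = 64 (D = (-2 + 10)**2 = 8**2 = 64)
((-2117 - 1*(-10339)) + D)*(47706 + 43344) = ((-2117 - 1*(-10339)) + 64)*(47706 + 43344) = ((-2117 + 10339) + 64)*91050 = (8222 + 64)*91050 = 8286*91050 = 754440300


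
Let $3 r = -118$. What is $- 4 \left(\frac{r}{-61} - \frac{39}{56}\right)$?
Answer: $\frac{529}{2562} \approx 0.20648$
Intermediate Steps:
$r = - \frac{118}{3}$ ($r = \frac{1}{3} \left(-118\right) = - \frac{118}{3} \approx -39.333$)
$- 4 \left(\frac{r}{-61} - \frac{39}{56}\right) = - 4 \left(- \frac{118}{3 \left(-61\right)} - \frac{39}{56}\right) = - 4 \left(\left(- \frac{118}{3}\right) \left(- \frac{1}{61}\right) - \frac{39}{56}\right) = - 4 \left(\frac{118}{183} - \frac{39}{56}\right) = \left(-4\right) \left(- \frac{529}{10248}\right) = \frac{529}{2562}$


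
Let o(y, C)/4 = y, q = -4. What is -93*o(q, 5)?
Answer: 1488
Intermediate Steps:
o(y, C) = 4*y
-93*o(q, 5) = -372*(-4) = -93*(-16) = 1488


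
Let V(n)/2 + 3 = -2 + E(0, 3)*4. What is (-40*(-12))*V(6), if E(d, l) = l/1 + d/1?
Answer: 6720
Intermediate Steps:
E(d, l) = d + l (E(d, l) = l*1 + d*1 = l + d = d + l)
V(n) = 14 (V(n) = -6 + 2*(-2 + (0 + 3)*4) = -6 + 2*(-2 + 3*4) = -6 + 2*(-2 + 12) = -6 + 2*10 = -6 + 20 = 14)
(-40*(-12))*V(6) = -40*(-12)*14 = 480*14 = 6720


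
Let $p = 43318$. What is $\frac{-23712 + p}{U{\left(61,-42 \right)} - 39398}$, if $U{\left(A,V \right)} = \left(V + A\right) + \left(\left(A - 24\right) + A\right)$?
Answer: $- \frac{19606}{39281} \approx -0.49912$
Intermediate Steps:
$U{\left(A,V \right)} = -24 + V + 3 A$ ($U{\left(A,V \right)} = \left(A + V\right) + \left(\left(-24 + A\right) + A\right) = \left(A + V\right) + \left(-24 + 2 A\right) = -24 + V + 3 A$)
$\frac{-23712 + p}{U{\left(61,-42 \right)} - 39398} = \frac{-23712 + 43318}{\left(-24 - 42 + 3 \cdot 61\right) - 39398} = \frac{19606}{\left(-24 - 42 + 183\right) - 39398} = \frac{19606}{117 - 39398} = \frac{19606}{-39281} = 19606 \left(- \frac{1}{39281}\right) = - \frac{19606}{39281}$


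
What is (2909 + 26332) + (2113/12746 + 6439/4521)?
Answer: 12299959729/420618 ≈ 29243.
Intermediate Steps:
(2909 + 26332) + (2113/12746 + 6439/4521) = 29241 + (2113*(1/12746) + 6439*(1/4521)) = 29241 + (2113/12746 + 47/33) = 29241 + 668791/420618 = 12299959729/420618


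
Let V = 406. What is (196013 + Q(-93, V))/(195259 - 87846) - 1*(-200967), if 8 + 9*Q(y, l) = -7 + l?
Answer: 194279979847/966717 ≈ 2.0097e+5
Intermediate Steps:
Q(y, l) = -5/3 + l/9 (Q(y, l) = -8/9 + (-7 + l)/9 = -8/9 + (-7/9 + l/9) = -5/3 + l/9)
(196013 + Q(-93, V))/(195259 - 87846) - 1*(-200967) = (196013 + (-5/3 + (⅑)*406))/(195259 - 87846) - 1*(-200967) = (196013 + (-5/3 + 406/9))/107413 + 200967 = (196013 + 391/9)*(1/107413) + 200967 = (1764508/9)*(1/107413) + 200967 = 1764508/966717 + 200967 = 194279979847/966717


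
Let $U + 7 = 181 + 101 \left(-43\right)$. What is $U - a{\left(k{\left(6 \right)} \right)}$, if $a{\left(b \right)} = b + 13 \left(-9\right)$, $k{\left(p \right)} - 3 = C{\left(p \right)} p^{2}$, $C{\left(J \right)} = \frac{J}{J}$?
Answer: $-4091$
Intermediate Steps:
$C{\left(J \right)} = 1$
$k{\left(p \right)} = 3 + p^{2}$ ($k{\left(p \right)} = 3 + 1 p^{2} = 3 + p^{2}$)
$U = -4169$ ($U = -7 + \left(181 + 101 \left(-43\right)\right) = -7 + \left(181 - 4343\right) = -7 - 4162 = -4169$)
$a{\left(b \right)} = -117 + b$ ($a{\left(b \right)} = b - 117 = -117 + b$)
$U - a{\left(k{\left(6 \right)} \right)} = -4169 - \left(-117 + \left(3 + 6^{2}\right)\right) = -4169 - \left(-117 + \left(3 + 36\right)\right) = -4169 - \left(-117 + 39\right) = -4169 - -78 = -4169 + 78 = -4091$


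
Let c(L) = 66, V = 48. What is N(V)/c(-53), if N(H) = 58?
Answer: 29/33 ≈ 0.87879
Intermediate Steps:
N(V)/c(-53) = 58/66 = 58*(1/66) = 29/33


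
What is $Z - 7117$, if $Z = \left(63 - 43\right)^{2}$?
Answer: $-6717$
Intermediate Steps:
$Z = 400$ ($Z = 20^{2} = 400$)
$Z - 7117 = 400 - 7117 = -6717$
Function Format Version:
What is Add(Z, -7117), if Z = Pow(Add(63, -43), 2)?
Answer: -6717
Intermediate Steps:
Z = 400 (Z = Pow(20, 2) = 400)
Add(Z, -7117) = Add(400, -7117) = -6717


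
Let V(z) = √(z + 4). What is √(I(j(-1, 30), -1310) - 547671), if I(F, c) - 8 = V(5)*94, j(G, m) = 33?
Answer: I*√547381 ≈ 739.85*I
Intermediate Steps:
V(z) = √(4 + z)
I(F, c) = 290 (I(F, c) = 8 + √(4 + 5)*94 = 8 + √9*94 = 8 + 3*94 = 8 + 282 = 290)
√(I(j(-1, 30), -1310) - 547671) = √(290 - 547671) = √(-547381) = I*√547381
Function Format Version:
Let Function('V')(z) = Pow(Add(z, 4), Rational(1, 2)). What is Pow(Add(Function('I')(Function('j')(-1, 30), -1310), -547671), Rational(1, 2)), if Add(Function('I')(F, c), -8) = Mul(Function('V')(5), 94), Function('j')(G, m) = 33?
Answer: Mul(I, Pow(547381, Rational(1, 2))) ≈ Mul(739.85, I)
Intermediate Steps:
Function('V')(z) = Pow(Add(4, z), Rational(1, 2))
Function('I')(F, c) = 290 (Function('I')(F, c) = Add(8, Mul(Pow(Add(4, 5), Rational(1, 2)), 94)) = Add(8, Mul(Pow(9, Rational(1, 2)), 94)) = Add(8, Mul(3, 94)) = Add(8, 282) = 290)
Pow(Add(Function('I')(Function('j')(-1, 30), -1310), -547671), Rational(1, 2)) = Pow(Add(290, -547671), Rational(1, 2)) = Pow(-547381, Rational(1, 2)) = Mul(I, Pow(547381, Rational(1, 2)))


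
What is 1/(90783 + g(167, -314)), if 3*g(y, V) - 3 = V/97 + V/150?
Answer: 21825/1981322021 ≈ 1.1015e-5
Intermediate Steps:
g(y, V) = 1 + 247*V/43650 (g(y, V) = 1 + (V/97 + V/150)/3 = 1 + (247*V/14550)/3 = 1 + 247*V/43650)
1/(90783 + g(167, -314)) = 1/(90783 + (1 + (247/43650)*(-314))) = 1/(90783 + (1 - 38779/21825)) = 1/(90783 - 16954/21825) = 1/(1981322021/21825) = 21825/1981322021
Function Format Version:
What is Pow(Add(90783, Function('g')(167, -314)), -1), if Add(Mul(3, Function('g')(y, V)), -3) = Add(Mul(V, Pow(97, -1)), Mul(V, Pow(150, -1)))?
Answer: Rational(21825, 1981322021) ≈ 1.1015e-5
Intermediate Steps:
Function('g')(y, V) = Add(1, Mul(Rational(247, 43650), V)) (Function('g')(y, V) = Add(1, Mul(Rational(1, 3), Add(Mul(V, Pow(97, -1)), Mul(V, Pow(150, -1))))) = Add(1, Mul(Rational(1, 3), Add(Mul(V, Rational(1, 97)), Mul(V, Rational(1, 150))))) = Add(1, Mul(Rational(1, 3), Add(Mul(Rational(1, 97), V), Mul(Rational(1, 150), V)))) = Add(1, Mul(Rational(1, 3), Mul(Rational(247, 14550), V))) = Add(1, Mul(Rational(247, 43650), V)))
Pow(Add(90783, Function('g')(167, -314)), -1) = Pow(Add(90783, Add(1, Mul(Rational(247, 43650), -314))), -1) = Pow(Add(90783, Add(1, Rational(-38779, 21825))), -1) = Pow(Add(90783, Rational(-16954, 21825)), -1) = Pow(Rational(1981322021, 21825), -1) = Rational(21825, 1981322021)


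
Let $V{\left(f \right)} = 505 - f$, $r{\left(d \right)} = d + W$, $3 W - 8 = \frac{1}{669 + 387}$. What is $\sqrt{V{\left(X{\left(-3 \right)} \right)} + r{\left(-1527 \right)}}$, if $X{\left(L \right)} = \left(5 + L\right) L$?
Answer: $\frac{i \sqrt{70625258}}{264} \approx 31.833 i$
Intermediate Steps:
$W = \frac{8449}{3168}$ ($W = \frac{8}{3} + \frac{1}{3 \left(669 + 387\right)} = \frac{8}{3} + \frac{1}{3 \cdot 1056} = \frac{8}{3} + \frac{1}{3} \cdot \frac{1}{1056} = \frac{8}{3} + \frac{1}{3168} = \frac{8449}{3168} \approx 2.667$)
$X{\left(L \right)} = L \left(5 + L\right)$
$r{\left(d \right)} = \frac{8449}{3168} + d$ ($r{\left(d \right)} = d + \frac{8449}{3168} = \frac{8449}{3168} + d$)
$\sqrt{V{\left(X{\left(-3 \right)} \right)} + r{\left(-1527 \right)}} = \sqrt{\left(505 - - 3 \left(5 - 3\right)\right) + \left(\frac{8449}{3168} - 1527\right)} = \sqrt{\left(505 - \left(-3\right) 2\right) - \frac{4829087}{3168}} = \sqrt{\left(505 - -6\right) - \frac{4829087}{3168}} = \sqrt{\left(505 + 6\right) - \frac{4829087}{3168}} = \sqrt{511 - \frac{4829087}{3168}} = \sqrt{- \frac{3210239}{3168}} = \frac{i \sqrt{70625258}}{264}$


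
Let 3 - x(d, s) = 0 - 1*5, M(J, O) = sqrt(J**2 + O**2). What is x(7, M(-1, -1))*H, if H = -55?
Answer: -440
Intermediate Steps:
x(d, s) = 8 (x(d, s) = 3 - (0 - 1*5) = 3 - (0 - 5) = 3 - 1*(-5) = 3 + 5 = 8)
x(7, M(-1, -1))*H = 8*(-55) = -440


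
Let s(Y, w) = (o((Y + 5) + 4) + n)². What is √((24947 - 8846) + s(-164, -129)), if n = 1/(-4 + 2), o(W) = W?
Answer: 5*√6445/2 ≈ 200.70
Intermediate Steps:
n = -½ (n = 1/(-2) = -½ ≈ -0.50000)
s(Y, w) = (17/2 + Y)² (s(Y, w) = (((Y + 5) + 4) - ½)² = (((5 + Y) + 4) - ½)² = ((9 + Y) - ½)² = (17/2 + Y)²)
√((24947 - 8846) + s(-164, -129)) = √((24947 - 8846) + (17 + 2*(-164))²/4) = √(16101 + (17 - 328)²/4) = √(16101 + (¼)*(-311)²) = √(16101 + (¼)*96721) = √(16101 + 96721/4) = √(161125/4) = 5*√6445/2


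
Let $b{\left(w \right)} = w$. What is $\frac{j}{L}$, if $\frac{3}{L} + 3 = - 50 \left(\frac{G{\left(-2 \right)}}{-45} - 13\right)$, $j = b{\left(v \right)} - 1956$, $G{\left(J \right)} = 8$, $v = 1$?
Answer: $- \frac{11540365}{27} \approx -4.2742 \cdot 10^{5}$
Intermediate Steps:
$j = -1955$ ($j = 1 - 1956 = -1955$)
$L = \frac{27}{5903}$ ($L = \frac{3}{-3 - 50 \left(\frac{8}{-45} - 13\right)} = \frac{3}{-3 - 50 \left(8 \left(- \frac{1}{45}\right) - 13\right)} = \frac{3}{-3 - 50 \left(- \frac{8}{45} - 13\right)} = \frac{3}{-3 - - \frac{5930}{9}} = \frac{3}{-3 + \frac{5930}{9}} = \frac{3}{\frac{5903}{9}} = 3 \cdot \frac{9}{5903} = \frac{27}{5903} \approx 0.0045739$)
$\frac{j}{L} = - \frac{1955}{\frac{27}{5903}} = \left(-1955\right) \frac{5903}{27} = - \frac{11540365}{27}$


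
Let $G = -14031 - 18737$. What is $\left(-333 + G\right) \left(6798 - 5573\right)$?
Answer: $-40548725$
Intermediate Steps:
$G = -32768$
$\left(-333 + G\right) \left(6798 - 5573\right) = \left(-333 - 32768\right) \left(6798 - 5573\right) = \left(-33101\right) 1225 = -40548725$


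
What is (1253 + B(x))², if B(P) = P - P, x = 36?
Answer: 1570009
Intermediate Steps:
B(P) = 0
(1253 + B(x))² = (1253 + 0)² = 1253² = 1570009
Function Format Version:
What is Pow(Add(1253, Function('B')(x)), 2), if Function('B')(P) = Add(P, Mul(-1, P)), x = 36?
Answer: 1570009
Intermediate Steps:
Function('B')(P) = 0
Pow(Add(1253, Function('B')(x)), 2) = Pow(Add(1253, 0), 2) = Pow(1253, 2) = 1570009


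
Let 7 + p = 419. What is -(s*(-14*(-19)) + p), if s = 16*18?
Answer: -77020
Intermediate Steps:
s = 288
p = 412 (p = -7 + 419 = 412)
-(s*(-14*(-19)) + p) = -(288*(-14*(-19)) + 412) = -(288*266 + 412) = -(76608 + 412) = -1*77020 = -77020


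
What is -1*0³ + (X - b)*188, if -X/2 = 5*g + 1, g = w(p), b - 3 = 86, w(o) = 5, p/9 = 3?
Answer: -26508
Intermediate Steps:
p = 27 (p = 9*3 = 27)
b = 89 (b = 3 + 86 = 89)
g = 5
X = -52 (X = -2*(5*5 + 1) = -2*(25 + 1) = -2*26 = -52)
-1*0³ + (X - b)*188 = -1*0³ + (-52 - 1*89)*188 = -1*0 + (-52 - 89)*188 = 0 - 141*188 = 0 - 26508 = -26508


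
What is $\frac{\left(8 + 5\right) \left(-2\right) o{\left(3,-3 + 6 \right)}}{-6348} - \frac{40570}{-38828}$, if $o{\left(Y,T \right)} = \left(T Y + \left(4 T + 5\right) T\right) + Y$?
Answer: $\frac{6690388}{5135003} \approx 1.3029$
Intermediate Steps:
$o{\left(Y,T \right)} = Y + T Y + T \left(5 + 4 T\right)$ ($o{\left(Y,T \right)} = \left(T Y + \left(5 + 4 T\right) T\right) + Y = \left(T Y + T \left(5 + 4 T\right)\right) + Y = Y + T Y + T \left(5 + 4 T\right)$)
$\frac{\left(8 + 5\right) \left(-2\right) o{\left(3,-3 + 6 \right)}}{-6348} - \frac{40570}{-38828} = \frac{\left(8 + 5\right) \left(-2\right) \left(3 + 4 \left(-3 + 6\right)^{2} + 5 \left(-3 + 6\right) + \left(-3 + 6\right) 3\right)}{-6348} - \frac{40570}{-38828} = 13 \left(-2\right) \left(3 + 4 \cdot 3^{2} + 5 \cdot 3 + 3 \cdot 3\right) \left(- \frac{1}{6348}\right) - - \frac{20285}{19414} = - 26 \left(3 + 4 \cdot 9 + 15 + 9\right) \left(- \frac{1}{6348}\right) + \frac{20285}{19414} = - 26 \left(3 + 36 + 15 + 9\right) \left(- \frac{1}{6348}\right) + \frac{20285}{19414} = \left(-26\right) 63 \left(- \frac{1}{6348}\right) + \frac{20285}{19414} = \left(-1638\right) \left(- \frac{1}{6348}\right) + \frac{20285}{19414} = \frac{273}{1058} + \frac{20285}{19414} = \frac{6690388}{5135003}$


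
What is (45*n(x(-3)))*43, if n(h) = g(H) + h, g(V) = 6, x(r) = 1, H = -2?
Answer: 13545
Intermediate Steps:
n(h) = 6 + h
(45*n(x(-3)))*43 = (45*(6 + 1))*43 = (45*7)*43 = 315*43 = 13545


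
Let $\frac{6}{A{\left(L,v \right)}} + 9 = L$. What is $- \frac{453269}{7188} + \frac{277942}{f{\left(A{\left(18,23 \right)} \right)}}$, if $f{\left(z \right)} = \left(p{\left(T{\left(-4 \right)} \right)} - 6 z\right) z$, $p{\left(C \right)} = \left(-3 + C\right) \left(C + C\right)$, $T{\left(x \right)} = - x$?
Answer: $\frac{187184848}{1797} \approx 1.0417 \cdot 10^{5}$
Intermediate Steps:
$A{\left(L,v \right)} = \frac{6}{-9 + L}$
$p{\left(C \right)} = 2 C \left(-3 + C\right)$ ($p{\left(C \right)} = \left(-3 + C\right) 2 C = 2 C \left(-3 + C\right)$)
$f{\left(z \right)} = z \left(8 - 6 z\right)$ ($f{\left(z \right)} = \left(2 \left(\left(-1\right) \left(-4\right)\right) \left(-3 - -4\right) - 6 z\right) z = \left(2 \cdot 4 \left(-3 + 4\right) - 6 z\right) z = \left(2 \cdot 4 \cdot 1 - 6 z\right) z = \left(8 - 6 z\right) z = z \left(8 - 6 z\right)$)
$- \frac{453269}{7188} + \frac{277942}{f{\left(A{\left(18,23 \right)} \right)}} = - \frac{453269}{7188} + \frac{277942}{2 \frac{6}{-9 + 18} \left(4 - 3 \frac{6}{-9 + 18}\right)} = \left(-453269\right) \frac{1}{7188} + \frac{277942}{2 \cdot \frac{6}{9} \left(4 - 3 \cdot \frac{6}{9}\right)} = - \frac{453269}{7188} + \frac{277942}{2 \cdot 6 \cdot \frac{1}{9} \left(4 - 3 \cdot 6 \cdot \frac{1}{9}\right)} = - \frac{453269}{7188} + \frac{277942}{2 \cdot \frac{2}{3} \left(4 - 2\right)} = - \frac{453269}{7188} + \frac{277942}{2 \cdot \frac{2}{3} \cdot 2} = - \frac{453269}{7188} + \frac{277942}{\frac{8}{3}} = - \frac{453269}{7188} + 277942 \cdot \frac{3}{8} = - \frac{453269}{7188} + \frac{416913}{4} = \frac{187184848}{1797}$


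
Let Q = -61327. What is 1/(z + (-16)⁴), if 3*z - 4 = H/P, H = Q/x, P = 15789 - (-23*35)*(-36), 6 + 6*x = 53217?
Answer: 701906301/46001067340058 ≈ 1.5258e-5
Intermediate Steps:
x = 17737/2 (x = -1 + (⅙)*53217 = -1 + 17739/2 = 17737/2 ≈ 8868.5)
P = -13191 (P = 15789 - (-805)*(-36) = 15789 - 1*28980 = 15789 - 28980 = -13191)
H = -122654/17737 (H = -61327/17737/2 = -61327*2/17737 = -122654/17737 ≈ -6.9151)
z = 935997722/701906301 (z = 4/3 + (-122654/17737/(-13191))/3 = 4/3 + (-122654/17737*(-1/13191))/3 = 4/3 + (⅓)*(122654/233968767) = 4/3 + 122654/701906301 = 935997722/701906301 ≈ 1.3335)
1/(z + (-16)⁴) = 1/(935997722/701906301 + (-16)⁴) = 1/(935997722/701906301 + 65536) = 1/(46001067340058/701906301) = 701906301/46001067340058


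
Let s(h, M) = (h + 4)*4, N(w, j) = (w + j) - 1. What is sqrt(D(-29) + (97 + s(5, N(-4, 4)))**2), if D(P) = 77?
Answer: 3*sqrt(1974) ≈ 133.29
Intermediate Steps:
N(w, j) = -1 + j + w (N(w, j) = (j + w) - 1 = -1 + j + w)
s(h, M) = 16 + 4*h (s(h, M) = (4 + h)*4 = 16 + 4*h)
sqrt(D(-29) + (97 + s(5, N(-4, 4)))**2) = sqrt(77 + (97 + (16 + 4*5))**2) = sqrt(77 + (97 + (16 + 20))**2) = sqrt(77 + (97 + 36)**2) = sqrt(77 + 133**2) = sqrt(77 + 17689) = sqrt(17766) = 3*sqrt(1974)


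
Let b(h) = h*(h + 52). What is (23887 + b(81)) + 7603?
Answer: 42263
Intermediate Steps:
b(h) = h*(52 + h)
(23887 + b(81)) + 7603 = (23887 + 81*(52 + 81)) + 7603 = (23887 + 81*133) + 7603 = (23887 + 10773) + 7603 = 34660 + 7603 = 42263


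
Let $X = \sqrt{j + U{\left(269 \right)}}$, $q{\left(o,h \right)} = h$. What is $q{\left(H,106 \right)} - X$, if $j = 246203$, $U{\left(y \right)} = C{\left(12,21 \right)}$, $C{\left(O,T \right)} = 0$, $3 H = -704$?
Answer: $106 - \sqrt{246203} \approx -390.19$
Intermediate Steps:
$H = - \frac{704}{3}$ ($H = \frac{1}{3} \left(-704\right) = - \frac{704}{3} \approx -234.67$)
$U{\left(y \right)} = 0$
$X = \sqrt{246203}$ ($X = \sqrt{246203 + 0} = \sqrt{246203} \approx 496.19$)
$q{\left(H,106 \right)} - X = 106 - \sqrt{246203}$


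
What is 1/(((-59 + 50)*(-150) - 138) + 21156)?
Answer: 1/22368 ≈ 4.4707e-5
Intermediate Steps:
1/(((-59 + 50)*(-150) - 138) + 21156) = 1/((-9*(-150) - 138) + 21156) = 1/((1350 - 138) + 21156) = 1/(1212 + 21156) = 1/22368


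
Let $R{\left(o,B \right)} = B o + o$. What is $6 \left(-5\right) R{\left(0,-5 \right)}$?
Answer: $0$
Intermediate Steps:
$R{\left(o,B \right)} = o + B o$
$6 \left(-5\right) R{\left(0,-5 \right)} = 6 \left(-5\right) 0 \left(1 - 5\right) = - 30 \cdot 0 \left(-4\right) = \left(-30\right) 0 = 0$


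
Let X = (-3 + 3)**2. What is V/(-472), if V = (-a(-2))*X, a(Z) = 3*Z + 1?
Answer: 0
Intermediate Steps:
X = 0 (X = 0**2 = 0)
a(Z) = 1 + 3*Z
V = 0 (V = -(1 + 3*(-2))*0 = -(1 - 6)*0 = -1*(-5)*0 = 5*0 = 0)
V/(-472) = 0/(-472) = 0*(-1/472) = 0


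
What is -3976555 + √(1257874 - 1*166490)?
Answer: -3976555 + 2*√272846 ≈ -3.9755e+6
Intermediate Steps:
-3976555 + √(1257874 - 1*166490) = -3976555 + √(1257874 - 166490) = -3976555 + √1091384 = -3976555 + 2*√272846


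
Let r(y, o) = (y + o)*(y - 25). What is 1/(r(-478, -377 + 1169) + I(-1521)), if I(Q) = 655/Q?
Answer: -1521/240230437 ≈ -6.3314e-6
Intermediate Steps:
r(y, o) = (-25 + y)*(o + y) (r(y, o) = (o + y)*(-25 + y) = (-25 + y)*(o + y))
1/(r(-478, -377 + 1169) + I(-1521)) = 1/(((-478)² - 25*(-377 + 1169) - 25*(-478) + (-377 + 1169)*(-478)) + 655/(-1521)) = 1/((228484 - 25*792 + 11950 + 792*(-478)) + 655*(-1/1521)) = 1/((228484 - 19800 + 11950 - 378576) - 655/1521) = 1/(-157942 - 655/1521) = 1/(-240230437/1521) = -1521/240230437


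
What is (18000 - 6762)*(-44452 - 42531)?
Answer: -977514954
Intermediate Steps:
(18000 - 6762)*(-44452 - 42531) = 11238*(-86983) = -977514954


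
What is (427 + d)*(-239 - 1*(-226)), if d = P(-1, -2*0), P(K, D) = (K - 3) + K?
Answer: -5486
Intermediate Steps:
P(K, D) = -3 + 2*K (P(K, D) = (-3 + K) + K = -3 + 2*K)
d = -5 (d = -3 + 2*(-1) = -3 - 2 = -5)
(427 + d)*(-239 - 1*(-226)) = (427 - 5)*(-239 - 1*(-226)) = 422*(-239 + 226) = 422*(-13) = -5486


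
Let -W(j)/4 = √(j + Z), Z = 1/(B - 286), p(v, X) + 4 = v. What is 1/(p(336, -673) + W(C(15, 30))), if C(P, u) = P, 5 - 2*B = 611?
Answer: 48887/16195148 + √5203226/16195148 ≈ 0.0031595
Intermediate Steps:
B = -303 (B = 5/2 - ½*611 = 5/2 - 611/2 = -303)
p(v, X) = -4 + v
Z = -1/589 (Z = 1/(-303 - 286) = 1/(-589) = -1/589 ≈ -0.0016978)
W(j) = -4*√(-1/589 + j) (W(j) = -4*√(j - 1/589) = -4*√(-1/589 + j))
1/(p(336, -673) + W(C(15, 30))) = 1/((-4 + 336) - 4*√(-589 + 346921*15)/589) = 1/(332 - 4*√(-589 + 5203815)/589) = 1/(332 - 4*√5203226/589)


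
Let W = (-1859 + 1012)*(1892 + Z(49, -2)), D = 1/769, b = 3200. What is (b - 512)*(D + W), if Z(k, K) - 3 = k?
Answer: -3403574606208/769 ≈ -4.4260e+9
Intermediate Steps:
Z(k, K) = 3 + k
D = 1/769 ≈ 0.0013004
W = -1646568 (W = (-1859 + 1012)*(1892 + (3 + 49)) = -847*(1892 + 52) = -847*1944 = -1646568)
(b - 512)*(D + W) = (3200 - 512)*(1/769 - 1646568) = 2688*(-1266210791/769) = -3403574606208/769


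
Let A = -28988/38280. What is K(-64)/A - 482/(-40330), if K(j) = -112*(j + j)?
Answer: -2766545914273/146135755 ≈ -18931.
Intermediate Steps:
K(j) = -224*j
A = -7247/9570 (A = -28988*1/38280 = -7247/9570 ≈ -0.75726)
K(-64)/A - 482/(-40330) = (-224*(-64))/(-7247/9570) - 482/(-40330) = 14336*(-9570/7247) - 482*(-1/40330) = -137195520/7247 + 241/20165 = -2766545914273/146135755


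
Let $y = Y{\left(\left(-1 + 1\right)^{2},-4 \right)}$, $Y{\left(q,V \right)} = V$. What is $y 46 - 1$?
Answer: $-185$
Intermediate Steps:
$y = -4$
$y 46 - 1 = \left(-4\right) 46 - 1 = -184 - 1 = -185$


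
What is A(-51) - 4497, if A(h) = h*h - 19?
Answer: -1915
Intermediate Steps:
A(h) = -19 + h² (A(h) = h² - 19 = -19 + h²)
A(-51) - 4497 = (-19 + (-51)²) - 4497 = (-19 + 2601) - 4497 = 2582 - 4497 = -1915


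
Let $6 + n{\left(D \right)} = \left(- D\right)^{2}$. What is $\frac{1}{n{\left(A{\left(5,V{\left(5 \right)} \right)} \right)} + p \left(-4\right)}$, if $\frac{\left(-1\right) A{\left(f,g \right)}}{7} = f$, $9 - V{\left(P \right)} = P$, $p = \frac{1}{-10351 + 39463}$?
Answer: $\frac{7278}{8871881} \approx 0.00082034$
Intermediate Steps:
$p = \frac{1}{29112} \approx 3.435 \cdot 10^{-5}$
$V{\left(P \right)} = 9 - P$
$A{\left(f,g \right)} = - 7 f$
$n{\left(D \right)} = -6 + D^{2}$ ($n{\left(D \right)} = -6 + \left(- D\right)^{2} = -6 + D^{2}$)
$\frac{1}{n{\left(A{\left(5,V{\left(5 \right)} \right)} \right)} + p \left(-4\right)} = \frac{1}{\left(-6 + \left(\left(-7\right) 5\right)^{2}\right) + \frac{1}{29112} \left(-4\right)} = \frac{1}{\left(-6 + \left(-35\right)^{2}\right) - \frac{1}{7278}} = \frac{1}{\left(-6 + 1225\right) - \frac{1}{7278}} = \frac{1}{1219 - \frac{1}{7278}} = \frac{1}{\frac{8871881}{7278}} = \frac{7278}{8871881}$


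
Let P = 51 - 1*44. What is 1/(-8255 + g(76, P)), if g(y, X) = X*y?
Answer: -1/7723 ≈ -0.00012948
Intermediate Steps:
P = 7 (P = 51 - 44 = 7)
1/(-8255 + g(76, P)) = 1/(-8255 + 7*76) = 1/(-8255 + 532) = 1/(-7723) = -1/7723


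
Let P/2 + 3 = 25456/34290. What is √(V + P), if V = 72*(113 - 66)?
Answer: √110378111730/5715 ≈ 58.133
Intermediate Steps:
V = 3384 (V = 72*47 = 3384)
P = -77414/17145 (P = -6 + 2*(25456/34290) = -6 + 2*(25456*(1/34290)) = -6 + 2*(12728/17145) = -6 + 25456/17145 = -77414/17145 ≈ -4.5153)
√(V + P) = √(3384 - 77414/17145) = √(57941266/17145) = √110378111730/5715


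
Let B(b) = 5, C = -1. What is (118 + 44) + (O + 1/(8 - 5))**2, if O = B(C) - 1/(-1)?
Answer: 1819/9 ≈ 202.11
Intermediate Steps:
O = 6 (O = 5 - 1/(-1) = 5 - 1*(-1) = 5 + 1 = 6)
(118 + 44) + (O + 1/(8 - 5))**2 = (118 + 44) + (6 + 1/(8 - 5))**2 = 162 + (6 + 1/3)**2 = 162 + (19/3)**2 = 162 + 361/9 = 1819/9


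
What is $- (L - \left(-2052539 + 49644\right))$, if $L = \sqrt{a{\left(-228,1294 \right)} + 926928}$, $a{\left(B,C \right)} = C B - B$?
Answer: $-2002895 - 18 \sqrt{1951} \approx -2.0037 \cdot 10^{6}$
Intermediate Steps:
$a{\left(B,C \right)} = - B + B C$ ($a{\left(B,C \right)} = B C - B = - B + B C$)
$L = 18 \sqrt{1951}$ ($L = \sqrt{- 228 \left(-1 + 1294\right) + 926928} = \sqrt{\left(-228\right) 1293 + 926928} = \sqrt{-294804 + 926928} = \sqrt{632124} = 18 \sqrt{1951} \approx 795.06$)
$- (L - \left(-2052539 + 49644\right)) = - (18 \sqrt{1951} - \left(-2052539 + 49644\right)) = - (18 \sqrt{1951} - -2002895) = - (18 \sqrt{1951} + 2002895) = - (2002895 + 18 \sqrt{1951}) = -2002895 - 18 \sqrt{1951}$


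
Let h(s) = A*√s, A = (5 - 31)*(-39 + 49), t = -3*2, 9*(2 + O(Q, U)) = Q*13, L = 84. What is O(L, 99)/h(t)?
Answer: 179*I*√6/2340 ≈ 0.18738*I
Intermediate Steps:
O(Q, U) = -2 + 13*Q/9 (O(Q, U) = -2 + (Q*13)/9 = -2 + (13*Q)/9 = -2 + 13*Q/9)
t = -6
A = -260 (A = -26*10 = -260)
h(s) = -260*√s
O(L, 99)/h(t) = (-2 + (13/9)*84)/((-260*I*√6)) = (-2 + 364/3)/((-260*I*√6)) = 358/(3*((-260*I*√6))) = 358*(I*√6/1560)/3 = 179*I*√6/2340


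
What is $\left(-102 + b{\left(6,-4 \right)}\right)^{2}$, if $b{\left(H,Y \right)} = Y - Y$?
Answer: $10404$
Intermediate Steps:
$b{\left(H,Y \right)} = 0$
$\left(-102 + b{\left(6,-4 \right)}\right)^{2} = \left(-102 + 0\right)^{2} = \left(-102\right)^{2} = 10404$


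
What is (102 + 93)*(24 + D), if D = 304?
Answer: 63960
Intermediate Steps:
(102 + 93)*(24 + D) = (102 + 93)*(24 + 304) = 195*328 = 63960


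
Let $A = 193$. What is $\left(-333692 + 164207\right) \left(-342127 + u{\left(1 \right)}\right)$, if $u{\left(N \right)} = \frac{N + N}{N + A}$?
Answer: $\frac{5624583106230}{97} \approx 5.7985 \cdot 10^{10}$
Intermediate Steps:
$u{\left(N \right)} = \frac{2 N}{193 + N}$ ($u{\left(N \right)} = \frac{N + N}{N + 193} = \frac{2 N}{193 + N}$)
$\left(-333692 + 164207\right) \left(-342127 + u{\left(1 \right)}\right) = \left(-333692 + 164207\right) \left(-342127 + 2 \cdot 1 \frac{1}{193 + 1}\right) = - 169485 \left(-342127 + 2 \cdot 1 \cdot \frac{1}{194}\right) = - 169485 \left(-342127 + \frac{1}{97}\right) = \left(-169485\right) \left(- \frac{33186318}{97}\right) = \frac{5624583106230}{97}$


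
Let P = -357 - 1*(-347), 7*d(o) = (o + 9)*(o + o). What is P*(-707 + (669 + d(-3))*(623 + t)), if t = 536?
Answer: -53809240/7 ≈ -7.6870e+6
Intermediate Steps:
d(o) = 2*o*(9 + o)/7 (d(o) = ((o + 9)*(o + o))/7 = ((9 + o)*(2*o))/7 = (2*o*(9 + o))/7 = 2*o*(9 + o)/7)
P = -10 (P = -357 + 347 = -10)
P*(-707 + (669 + d(-3))*(623 + t)) = -10*(-707 + (669 + (2/7)*(-3)*(9 - 3))*(623 + 536)) = -10*(-707 + (669 + (2/7)*(-3)*6)*1159) = -10*(-707 + (669 - 36/7)*1159) = -10*(-707 + (4647/7)*1159) = -10*(-707 + 5385873/7) = -10*5380924/7 = -53809240/7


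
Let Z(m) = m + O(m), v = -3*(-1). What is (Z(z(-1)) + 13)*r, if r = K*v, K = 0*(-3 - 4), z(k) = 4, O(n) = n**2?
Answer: 0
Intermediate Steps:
K = 0 (K = 0*(-7) = 0)
v = 3
r = 0 (r = 0*3 = 0)
Z(m) = m + m**2
(Z(z(-1)) + 13)*r = (4*(1 + 4) + 13)*0 = (4*5 + 13)*0 = (20 + 13)*0 = 33*0 = 0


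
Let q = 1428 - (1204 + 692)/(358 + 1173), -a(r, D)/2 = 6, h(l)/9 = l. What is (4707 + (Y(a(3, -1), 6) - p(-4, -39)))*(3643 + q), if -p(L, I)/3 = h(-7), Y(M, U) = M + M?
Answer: 34881551670/1531 ≈ 2.2784e+7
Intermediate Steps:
h(l) = 9*l
a(r, D) = -12 (a(r, D) = -2*6 = -12)
Y(M, U) = 2*M
p(L, I) = 189 (p(L, I) = -27*(-7) = -3*(-63) = 189)
q = 2184372/1531 (q = 1428 - 1896/1531 = 2184372/1531 ≈ 1426.8)
(4707 + (Y(a(3, -1), 6) - p(-4, -39)))*(3643 + q) = (4707 + (2*(-12) - 1*189))*(3643 + 2184372/1531) = (4707 + (-24 - 189))*(7761805/1531) = (4707 - 213)*(7761805/1531) = 4494*(7761805/1531) = 34881551670/1531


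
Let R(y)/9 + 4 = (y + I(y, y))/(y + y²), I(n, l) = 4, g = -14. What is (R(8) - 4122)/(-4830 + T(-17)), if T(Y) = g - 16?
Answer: 2771/3240 ≈ 0.85525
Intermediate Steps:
R(y) = -36 + 9*(4 + y)/(y + y²) (R(y) = -36 + 9*((y + 4)/(y + y²)) = -36 + 9*((4 + y)/(y + y²)) = -36 + 9*(4 + y)/(y + y²))
T(Y) = -30 (T(Y) = -14 - 16 = -30)
(R(8) - 4122)/(-4830 + T(-17)) = (9*(4 - 4*8² - 3*8)/(8*(1 + 8)) - 4122)/(-4830 - 30) = (9*(⅛)*(4 - 4*64 - 24)/9 - 4122)/(-4860) = (9*(⅛)*(⅑)*(4 - 256 - 24) - 4122)*(-1/4860) = (9*(⅛)*(⅑)*(-276) - 4122)*(-1/4860) = (-69/2 - 4122)*(-1/4860) = -8313/2*(-1/4860) = 2771/3240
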